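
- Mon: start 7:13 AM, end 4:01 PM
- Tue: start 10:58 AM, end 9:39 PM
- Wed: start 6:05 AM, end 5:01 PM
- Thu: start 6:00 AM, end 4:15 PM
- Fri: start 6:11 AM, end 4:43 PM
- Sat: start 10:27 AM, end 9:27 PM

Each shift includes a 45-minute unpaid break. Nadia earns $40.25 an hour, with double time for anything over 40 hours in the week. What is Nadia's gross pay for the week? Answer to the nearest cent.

Mon: 7:13 AM–4:01 PM = 8 h 48 min; less 45 min break → 8 h 3 min
Tue: 10:58 AM–9:39 PM = 10 h 41 min; less 45 min break → 9 h 56 min
Wed: 6:05 AM–5:01 PM = 10 h 56 min; less 45 min break → 10 h 11 min
Thu: 6:00 AM–4:15 PM = 10 h 15 min; less 45 min break → 9 h 30 min
Fri: 6:11 AM–4:43 PM = 10 h 32 min; less 45 min break → 9 h 47 min
Sat: 10:27 AM–9:27 PM = 11 h 0 min; less 45 min break → 10 h 15 min
Total worked: 57 h 42 min = 3462 min.
Regular 40 h 0 min = 2400 min at $40.25/h; overtime 17 h 42 min = 1062 min at $80.50/h.
Pay = (2400 × $40.25 + 1062 × $80.50) ÷ 60 = $3034.85.

$3034.85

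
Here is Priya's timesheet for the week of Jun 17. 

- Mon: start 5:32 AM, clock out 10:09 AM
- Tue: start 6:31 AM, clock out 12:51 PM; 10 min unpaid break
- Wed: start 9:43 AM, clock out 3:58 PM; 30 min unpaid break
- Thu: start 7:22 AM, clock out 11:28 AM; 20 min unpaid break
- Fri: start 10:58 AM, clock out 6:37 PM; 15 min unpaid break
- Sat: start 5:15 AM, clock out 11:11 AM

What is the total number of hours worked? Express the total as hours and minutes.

33 h 38 min

Mon: 5:32 AM–10:09 AM = 4 h 37 min
Tue: 6:31 AM–12:51 PM = 6 h 20 min; less 10 min break → 6 h 10 min
Wed: 9:43 AM–3:58 PM = 6 h 15 min; less 30 min break → 5 h 45 min
Thu: 7:22 AM–11:28 AM = 4 h 6 min; less 20 min break → 3 h 46 min
Fri: 10:58 AM–6:37 PM = 7 h 39 min; less 15 min break → 7 h 24 min
Sat: 5:15 AM–11:11 AM = 5 h 56 min
Total: 4 h 37 min + 6 h 10 min + 5 h 45 min + 3 h 46 min + 7 h 24 min + 5 h 56 min = 33 h 38 min.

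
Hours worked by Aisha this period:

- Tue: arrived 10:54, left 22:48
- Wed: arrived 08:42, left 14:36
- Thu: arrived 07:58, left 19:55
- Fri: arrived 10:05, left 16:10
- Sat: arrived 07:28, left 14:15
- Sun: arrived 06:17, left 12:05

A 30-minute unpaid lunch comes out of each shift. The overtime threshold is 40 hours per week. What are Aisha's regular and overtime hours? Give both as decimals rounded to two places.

Regular 40.00 hours, overtime 5.42 hours

Tue: 10:54–22:48 = 11 h 54 min; less 30 min break → 11 h 24 min
Wed: 08:42–14:36 = 5 h 54 min; less 30 min break → 5 h 24 min
Thu: 07:58–19:55 = 11 h 57 min; less 30 min break → 11 h 27 min
Fri: 10:05–16:10 = 6 h 5 min; less 30 min break → 5 h 35 min
Sat: 07:28–14:15 = 6 h 47 min; less 30 min break → 6 h 17 min
Sun: 06:17–12:05 = 5 h 48 min; less 30 min break → 5 h 18 min
Total worked: 45 h 25 min = 45.42 h.
Threshold 40 h → overtime 5 h 25 min, regular 40 h 0 min.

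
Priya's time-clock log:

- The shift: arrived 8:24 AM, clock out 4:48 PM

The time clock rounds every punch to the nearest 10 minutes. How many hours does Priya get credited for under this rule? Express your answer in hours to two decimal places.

8.50 hours

The shift: in 8:24 AM→8:20 AM, out 4:48 PM→4:50 PM; 8 h 30 min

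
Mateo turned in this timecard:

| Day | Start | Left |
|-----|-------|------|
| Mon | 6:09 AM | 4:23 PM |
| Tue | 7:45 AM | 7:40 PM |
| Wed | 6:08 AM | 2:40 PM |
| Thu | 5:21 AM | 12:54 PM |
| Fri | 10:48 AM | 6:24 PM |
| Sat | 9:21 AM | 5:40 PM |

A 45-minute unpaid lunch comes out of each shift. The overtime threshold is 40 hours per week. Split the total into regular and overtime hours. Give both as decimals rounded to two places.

Mon: 6:09 AM–4:23 PM = 10 h 14 min; less 45 min break → 9 h 29 min
Tue: 7:45 AM–7:40 PM = 11 h 55 min; less 45 min break → 11 h 10 min
Wed: 6:08 AM–2:40 PM = 8 h 32 min; less 45 min break → 7 h 47 min
Thu: 5:21 AM–12:54 PM = 7 h 33 min; less 45 min break → 6 h 48 min
Fri: 10:48 AM–6:24 PM = 7 h 36 min; less 45 min break → 6 h 51 min
Sat: 9:21 AM–5:40 PM = 8 h 19 min; less 45 min break → 7 h 34 min
Total worked: 49 h 39 min = 49.65 h.
Threshold 40 h → overtime 9 h 39 min, regular 40 h 0 min.

Regular 40.00 hours, overtime 9.65 hours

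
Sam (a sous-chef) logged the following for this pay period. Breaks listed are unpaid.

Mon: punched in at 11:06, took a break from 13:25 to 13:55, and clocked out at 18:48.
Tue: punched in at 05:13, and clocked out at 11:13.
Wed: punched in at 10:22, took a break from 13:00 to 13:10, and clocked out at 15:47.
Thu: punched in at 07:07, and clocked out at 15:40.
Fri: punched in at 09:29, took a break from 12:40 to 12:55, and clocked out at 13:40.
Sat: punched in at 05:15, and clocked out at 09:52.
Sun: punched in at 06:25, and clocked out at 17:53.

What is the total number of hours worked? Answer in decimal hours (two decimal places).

47.02 hours

Mon: 11:06–18:48 = 7 h 42 min; less 30 min break → 7 h 12 min
Tue: 05:13–11:13 = 6 h 0 min
Wed: 10:22–15:47 = 5 h 25 min; less 10 min break → 5 h 15 min
Thu: 07:07–15:40 = 8 h 33 min
Fri: 09:29–13:40 = 4 h 11 min; less 15 min break → 3 h 56 min
Sat: 05:15–09:52 = 4 h 37 min
Sun: 06:25–17:53 = 11 h 28 min
Total: 7 h 12 min + 6 h 0 min + 5 h 15 min + 8 h 33 min + 3 h 56 min + 4 h 37 min + 11 h 28 min = 47 h 1 min.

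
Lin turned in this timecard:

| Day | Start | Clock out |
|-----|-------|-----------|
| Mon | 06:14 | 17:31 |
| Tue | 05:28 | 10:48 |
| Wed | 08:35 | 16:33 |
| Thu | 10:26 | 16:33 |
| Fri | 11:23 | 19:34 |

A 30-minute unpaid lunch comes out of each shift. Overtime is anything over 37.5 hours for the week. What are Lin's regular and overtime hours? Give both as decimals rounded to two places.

Mon: 06:14–17:31 = 11 h 17 min; less 30 min break → 10 h 47 min
Tue: 05:28–10:48 = 5 h 20 min; less 30 min break → 4 h 50 min
Wed: 08:35–16:33 = 7 h 58 min; less 30 min break → 7 h 28 min
Thu: 10:26–16:33 = 6 h 7 min; less 30 min break → 5 h 37 min
Fri: 11:23–19:34 = 8 h 11 min; less 30 min break → 7 h 41 min
Total worked: 36 h 23 min = 36.38 h.
Threshold 37.5 h → overtime 0 h 0 min, regular 36 h 23 min.

Regular 36.38 hours, overtime 0.00 hours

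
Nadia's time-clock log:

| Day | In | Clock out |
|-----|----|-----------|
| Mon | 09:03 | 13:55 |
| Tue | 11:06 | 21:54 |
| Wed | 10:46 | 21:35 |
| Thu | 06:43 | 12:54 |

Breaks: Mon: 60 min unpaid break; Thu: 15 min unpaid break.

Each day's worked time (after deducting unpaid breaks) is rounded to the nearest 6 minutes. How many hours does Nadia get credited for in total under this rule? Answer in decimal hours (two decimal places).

Mon: 09:03–13:55 = 4 h 52 min − 60 min = 3 h 52 min → rounds to 3 h 54 min
Tue: 11:06–21:54 = 10 h 48 min → rounds to 10 h 48 min
Wed: 10:46–21:35 = 10 h 49 min → rounds to 10 h 48 min
Thu: 06:43–12:54 = 6 h 11 min − 15 min = 5 h 56 min → rounds to 5 h 54 min
Total credited: 31 h 24 min.

31.40 hours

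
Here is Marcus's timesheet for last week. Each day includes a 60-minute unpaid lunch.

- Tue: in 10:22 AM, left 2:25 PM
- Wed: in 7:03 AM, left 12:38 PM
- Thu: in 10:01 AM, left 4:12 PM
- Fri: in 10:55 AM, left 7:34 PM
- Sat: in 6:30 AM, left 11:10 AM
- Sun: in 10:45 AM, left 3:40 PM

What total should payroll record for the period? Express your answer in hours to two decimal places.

Tue: 10:22 AM–2:25 PM = 4 h 3 min; less 60 min break → 3 h 3 min
Wed: 7:03 AM–12:38 PM = 5 h 35 min; less 60 min break → 4 h 35 min
Thu: 10:01 AM–4:12 PM = 6 h 11 min; less 60 min break → 5 h 11 min
Fri: 10:55 AM–7:34 PM = 8 h 39 min; less 60 min break → 7 h 39 min
Sat: 6:30 AM–11:10 AM = 4 h 40 min; less 60 min break → 3 h 40 min
Sun: 10:45 AM–3:40 PM = 4 h 55 min; less 60 min break → 3 h 55 min
Total: 3 h 3 min + 4 h 35 min + 5 h 11 min + 7 h 39 min + 3 h 40 min + 3 h 55 min = 28 h 3 min.

28.05 hours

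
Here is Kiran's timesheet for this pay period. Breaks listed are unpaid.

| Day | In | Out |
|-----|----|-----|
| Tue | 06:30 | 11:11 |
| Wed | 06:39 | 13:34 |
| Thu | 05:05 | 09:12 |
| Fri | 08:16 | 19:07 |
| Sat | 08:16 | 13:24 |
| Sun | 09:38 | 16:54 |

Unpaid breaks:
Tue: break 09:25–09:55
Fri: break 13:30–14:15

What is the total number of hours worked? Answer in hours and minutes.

37 h 43 min

Tue: 06:30–11:11 = 4 h 41 min; less 30 min break → 4 h 11 min
Wed: 06:39–13:34 = 6 h 55 min
Thu: 05:05–09:12 = 4 h 7 min
Fri: 08:16–19:07 = 10 h 51 min; less 45 min break → 10 h 6 min
Sat: 08:16–13:24 = 5 h 8 min
Sun: 09:38–16:54 = 7 h 16 min
Total: 4 h 11 min + 6 h 55 min + 4 h 7 min + 10 h 6 min + 5 h 8 min + 7 h 16 min = 37 h 43 min.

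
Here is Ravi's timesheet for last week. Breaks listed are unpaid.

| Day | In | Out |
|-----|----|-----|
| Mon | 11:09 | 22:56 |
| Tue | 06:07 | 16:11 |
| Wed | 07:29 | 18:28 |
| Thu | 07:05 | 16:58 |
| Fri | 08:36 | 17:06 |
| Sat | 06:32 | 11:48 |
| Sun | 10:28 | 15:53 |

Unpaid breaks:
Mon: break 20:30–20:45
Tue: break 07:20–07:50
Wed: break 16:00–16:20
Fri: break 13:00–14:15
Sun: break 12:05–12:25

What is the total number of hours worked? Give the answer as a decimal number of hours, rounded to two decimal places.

Mon: 11:09–22:56 = 11 h 47 min; less 15 min break → 11 h 32 min
Tue: 06:07–16:11 = 10 h 4 min; less 30 min break → 9 h 34 min
Wed: 07:29–18:28 = 10 h 59 min; less 20 min break → 10 h 39 min
Thu: 07:05–16:58 = 9 h 53 min
Fri: 08:36–17:06 = 8 h 30 min; less 75 min break → 7 h 15 min
Sat: 06:32–11:48 = 5 h 16 min
Sun: 10:28–15:53 = 5 h 25 min; less 20 min break → 5 h 5 min
Total: 11 h 32 min + 9 h 34 min + 10 h 39 min + 9 h 53 min + 7 h 15 min + 5 h 16 min + 5 h 5 min = 59 h 14 min.

59.23 hours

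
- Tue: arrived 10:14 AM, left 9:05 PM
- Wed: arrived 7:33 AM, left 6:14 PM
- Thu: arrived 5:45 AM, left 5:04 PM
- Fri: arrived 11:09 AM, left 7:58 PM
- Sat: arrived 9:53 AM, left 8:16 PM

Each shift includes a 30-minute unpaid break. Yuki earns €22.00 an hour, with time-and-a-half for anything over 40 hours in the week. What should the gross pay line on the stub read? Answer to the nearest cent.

Tue: 10:14 AM–9:05 PM = 10 h 51 min; less 30 min break → 10 h 21 min
Wed: 7:33 AM–6:14 PM = 10 h 41 min; less 30 min break → 10 h 11 min
Thu: 5:45 AM–5:04 PM = 11 h 19 min; less 30 min break → 10 h 49 min
Fri: 11:09 AM–7:58 PM = 8 h 49 min; less 30 min break → 8 h 19 min
Sat: 9:53 AM–8:16 PM = 10 h 23 min; less 30 min break → 9 h 53 min
Total worked: 49 h 33 min = 2973 min.
Regular 40 h 0 min = 2400 min at €22.00/h; overtime 9 h 33 min = 573 min at €33.00/h.
Pay = (2400 × €22.00 + 573 × €33.00) ÷ 60 = €1195.15.

€1195.15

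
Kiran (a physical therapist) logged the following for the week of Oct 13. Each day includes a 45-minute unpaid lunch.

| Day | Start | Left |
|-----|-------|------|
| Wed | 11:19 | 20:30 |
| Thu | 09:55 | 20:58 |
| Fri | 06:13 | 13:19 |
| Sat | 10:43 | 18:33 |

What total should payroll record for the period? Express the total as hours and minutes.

Wed: 11:19–20:30 = 9 h 11 min; less 45 min break → 8 h 26 min
Thu: 09:55–20:58 = 11 h 3 min; less 45 min break → 10 h 18 min
Fri: 06:13–13:19 = 7 h 6 min; less 45 min break → 6 h 21 min
Sat: 10:43–18:33 = 7 h 50 min; less 45 min break → 7 h 5 min
Total: 8 h 26 min + 10 h 18 min + 6 h 21 min + 7 h 5 min = 32 h 10 min.

32 h 10 min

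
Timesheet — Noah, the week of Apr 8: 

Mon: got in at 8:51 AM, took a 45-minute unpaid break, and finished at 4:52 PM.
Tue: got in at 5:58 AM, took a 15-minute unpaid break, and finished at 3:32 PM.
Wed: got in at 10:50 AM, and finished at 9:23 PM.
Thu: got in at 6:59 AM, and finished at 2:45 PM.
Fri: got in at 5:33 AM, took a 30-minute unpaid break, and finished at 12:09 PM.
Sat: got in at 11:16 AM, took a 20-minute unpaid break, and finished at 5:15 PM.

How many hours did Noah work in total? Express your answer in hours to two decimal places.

Mon: 8:51 AM–4:52 PM = 8 h 1 min; less 45 min break → 7 h 16 min
Tue: 5:58 AM–3:32 PM = 9 h 34 min; less 15 min break → 9 h 19 min
Wed: 10:50 AM–9:23 PM = 10 h 33 min
Thu: 6:59 AM–2:45 PM = 7 h 46 min
Fri: 5:33 AM–12:09 PM = 6 h 36 min; less 30 min break → 6 h 6 min
Sat: 11:16 AM–5:15 PM = 5 h 59 min; less 20 min break → 5 h 39 min
Total: 7 h 16 min + 9 h 19 min + 10 h 33 min + 7 h 46 min + 6 h 6 min + 5 h 39 min = 46 h 39 min.

46.65 hours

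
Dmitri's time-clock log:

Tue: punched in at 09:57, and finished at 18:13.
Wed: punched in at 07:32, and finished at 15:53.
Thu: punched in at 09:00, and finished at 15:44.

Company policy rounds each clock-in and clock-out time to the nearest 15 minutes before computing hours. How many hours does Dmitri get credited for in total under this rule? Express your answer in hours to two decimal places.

Tue: in 09:57→10:00, out 18:13→18:15; 8 h 15 min
Wed: in 07:32→07:30, out 15:53→16:00; 8 h 30 min
Thu: in 09:00→09:00, out 15:44→15:45; 6 h 45 min
Total credited: 23 h 30 min.

23.50 hours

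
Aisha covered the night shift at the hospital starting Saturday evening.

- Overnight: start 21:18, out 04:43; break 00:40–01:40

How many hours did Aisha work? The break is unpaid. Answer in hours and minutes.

Overnight: 21:18 → midnight = 2 h 42 min; midnight → 04:43 = 4 h 43 min; span 7 h 25 min; less 60 min break → 6 h 25 min

6 h 25 min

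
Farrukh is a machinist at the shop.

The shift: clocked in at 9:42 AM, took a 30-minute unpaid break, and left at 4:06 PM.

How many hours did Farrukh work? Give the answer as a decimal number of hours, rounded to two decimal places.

5.90 hours

The shift: 9:42 AM–4:06 PM = 6 h 24 min; less 30 min break → 5 h 54 min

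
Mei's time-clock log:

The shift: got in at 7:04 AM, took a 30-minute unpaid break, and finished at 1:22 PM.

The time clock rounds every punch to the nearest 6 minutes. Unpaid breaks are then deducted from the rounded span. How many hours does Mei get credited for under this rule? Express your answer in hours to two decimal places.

The shift: in 7:04 AM→7:06 AM, out 1:22 PM→1:24 PM; 6 h 18 min − 30 min = 5 h 48 min

5.80 hours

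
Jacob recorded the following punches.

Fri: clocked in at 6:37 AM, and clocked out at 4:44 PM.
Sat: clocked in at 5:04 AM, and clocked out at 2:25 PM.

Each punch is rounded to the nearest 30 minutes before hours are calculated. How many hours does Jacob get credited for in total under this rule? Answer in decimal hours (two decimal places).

19.50 hours

Fri: in 6:37 AM→6:30 AM, out 4:44 PM→4:30 PM; 10 h 0 min
Sat: in 5:04 AM→5:00 AM, out 2:25 PM→2:30 PM; 9 h 30 min
Total credited: 19 h 30 min.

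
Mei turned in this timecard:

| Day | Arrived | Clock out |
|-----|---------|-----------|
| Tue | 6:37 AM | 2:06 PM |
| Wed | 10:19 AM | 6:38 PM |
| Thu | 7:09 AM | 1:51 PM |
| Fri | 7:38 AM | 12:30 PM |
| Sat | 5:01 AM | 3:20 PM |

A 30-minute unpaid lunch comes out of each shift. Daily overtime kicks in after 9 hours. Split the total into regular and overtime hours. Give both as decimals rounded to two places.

Tue: 6:37 AM–2:06 PM = 7 h 29 min; less 30 min break → 6 h 59 min
Wed: 10:19 AM–6:38 PM = 8 h 19 min; less 30 min break → 7 h 49 min
Thu: 7:09 AM–1:51 PM = 6 h 42 min; less 30 min break → 6 h 12 min
Fri: 7:38 AM–12:30 PM = 4 h 52 min; less 30 min break → 4 h 22 min
Sat: 5:01 AM–3:20 PM = 10 h 19 min; less 30 min break → 9 h 49 min
Tue reg 6 h 59 min / OT 0 h 0 min; Wed reg 7 h 49 min / OT 0 h 0 min; Thu reg 6 h 12 min / OT 0 h 0 min; Fri reg 4 h 22 min / OT 0 h 0 min; Sat reg 9 h 0 min / OT 0 h 49 min.
Totals: regular 34 h 22 min, overtime 0 h 49 min.

Regular 34.37 hours, overtime 0.82 hours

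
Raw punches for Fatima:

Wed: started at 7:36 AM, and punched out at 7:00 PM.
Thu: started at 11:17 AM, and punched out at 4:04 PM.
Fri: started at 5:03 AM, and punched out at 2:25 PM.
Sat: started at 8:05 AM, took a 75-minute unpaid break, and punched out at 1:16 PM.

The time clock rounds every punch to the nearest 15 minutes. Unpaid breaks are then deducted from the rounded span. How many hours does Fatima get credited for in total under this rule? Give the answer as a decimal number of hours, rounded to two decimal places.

29.75 hours

Wed: in 7:36 AM→7:30 AM, out 7:00 PM→7:00 PM; 11 h 30 min
Thu: in 11:17 AM→11:15 AM, out 4:04 PM→4:00 PM; 4 h 45 min
Fri: in 5:03 AM→5:00 AM, out 2:25 PM→2:30 PM; 9 h 30 min
Sat: in 8:05 AM→8:00 AM, out 1:16 PM→1:15 PM; 5 h 15 min − 75 min = 4 h 0 min
Total credited: 29 h 45 min.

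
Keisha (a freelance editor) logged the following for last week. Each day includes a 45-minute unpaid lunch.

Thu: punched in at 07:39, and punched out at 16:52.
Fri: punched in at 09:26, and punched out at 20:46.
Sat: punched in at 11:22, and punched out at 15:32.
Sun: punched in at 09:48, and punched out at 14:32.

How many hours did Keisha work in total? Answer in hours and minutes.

Thu: 07:39–16:52 = 9 h 13 min; less 45 min break → 8 h 28 min
Fri: 09:26–20:46 = 11 h 20 min; less 45 min break → 10 h 35 min
Sat: 11:22–15:32 = 4 h 10 min; less 45 min break → 3 h 25 min
Sun: 09:48–14:32 = 4 h 44 min; less 45 min break → 3 h 59 min
Total: 8 h 28 min + 10 h 35 min + 3 h 25 min + 3 h 59 min = 26 h 27 min.

26 h 27 min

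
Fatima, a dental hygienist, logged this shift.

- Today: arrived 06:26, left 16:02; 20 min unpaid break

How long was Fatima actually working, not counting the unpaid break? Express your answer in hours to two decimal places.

Today: 06:26–16:02 = 9 h 36 min; less 20 min break → 9 h 16 min

9.27 hours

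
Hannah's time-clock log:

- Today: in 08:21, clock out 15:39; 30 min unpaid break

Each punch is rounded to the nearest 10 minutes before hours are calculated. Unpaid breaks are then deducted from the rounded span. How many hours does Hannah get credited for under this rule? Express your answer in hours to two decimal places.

Today: in 08:21→08:20, out 15:39→15:40; 7 h 20 min − 30 min = 6 h 50 min

6.83 hours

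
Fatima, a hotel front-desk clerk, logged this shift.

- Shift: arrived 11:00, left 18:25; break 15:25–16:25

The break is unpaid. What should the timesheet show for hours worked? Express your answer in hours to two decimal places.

6.42 hours

Shift: 11:00–18:25 = 7 h 25 min; less 60 min break → 6 h 25 min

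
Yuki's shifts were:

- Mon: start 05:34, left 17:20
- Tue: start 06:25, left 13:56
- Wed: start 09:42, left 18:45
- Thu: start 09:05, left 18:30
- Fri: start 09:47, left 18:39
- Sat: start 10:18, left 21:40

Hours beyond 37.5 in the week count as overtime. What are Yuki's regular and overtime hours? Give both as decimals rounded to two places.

Mon: 05:34–17:20 = 11 h 46 min
Tue: 06:25–13:56 = 7 h 31 min
Wed: 09:42–18:45 = 9 h 3 min
Thu: 09:05–18:30 = 9 h 25 min
Fri: 09:47–18:39 = 8 h 52 min
Sat: 10:18–21:40 = 11 h 22 min
Total worked: 57 h 59 min = 57.98 h.
Threshold 37.5 h → overtime 20 h 29 min, regular 37 h 30 min.

Regular 37.50 hours, overtime 20.48 hours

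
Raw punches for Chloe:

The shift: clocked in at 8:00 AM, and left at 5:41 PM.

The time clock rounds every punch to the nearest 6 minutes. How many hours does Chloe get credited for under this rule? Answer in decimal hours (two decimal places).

The shift: in 8:00 AM→8:00 AM, out 5:41 PM→5:42 PM; 9 h 42 min

9.70 hours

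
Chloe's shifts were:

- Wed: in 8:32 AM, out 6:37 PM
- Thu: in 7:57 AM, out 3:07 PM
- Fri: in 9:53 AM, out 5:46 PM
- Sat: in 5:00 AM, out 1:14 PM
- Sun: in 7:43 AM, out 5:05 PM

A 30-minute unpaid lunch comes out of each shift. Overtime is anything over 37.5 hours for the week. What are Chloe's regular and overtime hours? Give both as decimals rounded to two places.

Regular 37.50 hours, overtime 2.73 hours

Wed: 8:32 AM–6:37 PM = 10 h 5 min; less 30 min break → 9 h 35 min
Thu: 7:57 AM–3:07 PM = 7 h 10 min; less 30 min break → 6 h 40 min
Fri: 9:53 AM–5:46 PM = 7 h 53 min; less 30 min break → 7 h 23 min
Sat: 5:00 AM–1:14 PM = 8 h 14 min; less 30 min break → 7 h 44 min
Sun: 7:43 AM–5:05 PM = 9 h 22 min; less 30 min break → 8 h 52 min
Total worked: 40 h 14 min = 40.23 h.
Threshold 37.5 h → overtime 2 h 44 min, regular 37 h 30 min.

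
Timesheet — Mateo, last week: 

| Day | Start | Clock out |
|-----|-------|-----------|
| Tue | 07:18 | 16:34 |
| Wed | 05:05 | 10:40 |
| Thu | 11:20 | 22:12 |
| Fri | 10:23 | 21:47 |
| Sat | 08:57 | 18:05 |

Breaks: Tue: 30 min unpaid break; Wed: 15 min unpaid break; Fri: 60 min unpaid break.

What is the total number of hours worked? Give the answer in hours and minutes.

Tue: 07:18–16:34 = 9 h 16 min; less 30 min break → 8 h 46 min
Wed: 05:05–10:40 = 5 h 35 min; less 15 min break → 5 h 20 min
Thu: 11:20–22:12 = 10 h 52 min
Fri: 10:23–21:47 = 11 h 24 min; less 60 min break → 10 h 24 min
Sat: 08:57–18:05 = 9 h 8 min
Total: 8 h 46 min + 5 h 20 min + 10 h 52 min + 10 h 24 min + 9 h 8 min = 44 h 30 min.

44 h 30 min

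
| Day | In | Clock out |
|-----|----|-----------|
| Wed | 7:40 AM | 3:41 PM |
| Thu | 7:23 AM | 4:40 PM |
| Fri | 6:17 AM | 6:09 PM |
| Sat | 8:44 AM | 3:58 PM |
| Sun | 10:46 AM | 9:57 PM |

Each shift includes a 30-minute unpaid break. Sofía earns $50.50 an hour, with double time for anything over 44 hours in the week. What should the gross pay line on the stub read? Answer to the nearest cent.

Wed: 7:40 AM–3:41 PM = 8 h 1 min; less 30 min break → 7 h 31 min
Thu: 7:23 AM–4:40 PM = 9 h 17 min; less 30 min break → 8 h 47 min
Fri: 6:17 AM–6:09 PM = 11 h 52 min; less 30 min break → 11 h 22 min
Sat: 8:44 AM–3:58 PM = 7 h 14 min; less 30 min break → 6 h 44 min
Sun: 10:46 AM–9:57 PM = 11 h 11 min; less 30 min break → 10 h 41 min
Total worked: 45 h 5 min = 2705 min.
Regular 44 h 0 min = 2640 min at $50.50/h; overtime 1 h 5 min = 65 min at $101.00/h.
Pay = (2640 × $50.50 + 65 × $101.00) ÷ 60 = $2331.42.

$2331.42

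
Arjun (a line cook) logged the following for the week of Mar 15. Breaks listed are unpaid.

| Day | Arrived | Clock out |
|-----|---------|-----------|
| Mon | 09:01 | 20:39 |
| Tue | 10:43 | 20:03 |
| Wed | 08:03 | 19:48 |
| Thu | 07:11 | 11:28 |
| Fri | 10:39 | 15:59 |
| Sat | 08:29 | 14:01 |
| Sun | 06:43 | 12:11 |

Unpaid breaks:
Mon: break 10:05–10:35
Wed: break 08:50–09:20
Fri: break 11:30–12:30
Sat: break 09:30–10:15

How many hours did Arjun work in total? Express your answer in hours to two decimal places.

50.58 hours

Mon: 09:01–20:39 = 11 h 38 min; less 30 min break → 11 h 8 min
Tue: 10:43–20:03 = 9 h 20 min
Wed: 08:03–19:48 = 11 h 45 min; less 30 min break → 11 h 15 min
Thu: 07:11–11:28 = 4 h 17 min
Fri: 10:39–15:59 = 5 h 20 min; less 60 min break → 4 h 20 min
Sat: 08:29–14:01 = 5 h 32 min; less 45 min break → 4 h 47 min
Sun: 06:43–12:11 = 5 h 28 min
Total: 11 h 8 min + 9 h 20 min + 11 h 15 min + 4 h 17 min + 4 h 20 min + 4 h 47 min + 5 h 28 min = 50 h 35 min.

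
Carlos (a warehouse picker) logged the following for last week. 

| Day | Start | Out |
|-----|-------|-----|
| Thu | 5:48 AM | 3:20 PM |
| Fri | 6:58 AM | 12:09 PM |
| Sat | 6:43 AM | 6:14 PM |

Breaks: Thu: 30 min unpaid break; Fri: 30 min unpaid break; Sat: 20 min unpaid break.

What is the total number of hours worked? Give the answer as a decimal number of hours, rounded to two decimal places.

24.90 hours

Thu: 5:48 AM–3:20 PM = 9 h 32 min; less 30 min break → 9 h 2 min
Fri: 6:58 AM–12:09 PM = 5 h 11 min; less 30 min break → 4 h 41 min
Sat: 6:43 AM–6:14 PM = 11 h 31 min; less 20 min break → 11 h 11 min
Total: 9 h 2 min + 4 h 41 min + 11 h 11 min = 24 h 54 min.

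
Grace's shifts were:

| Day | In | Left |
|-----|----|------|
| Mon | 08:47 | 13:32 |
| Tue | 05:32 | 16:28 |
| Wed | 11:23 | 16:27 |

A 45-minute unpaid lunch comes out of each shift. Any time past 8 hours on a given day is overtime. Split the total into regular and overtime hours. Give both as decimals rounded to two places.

Mon: 08:47–13:32 = 4 h 45 min; less 45 min break → 4 h 0 min
Tue: 05:32–16:28 = 10 h 56 min; less 45 min break → 10 h 11 min
Wed: 11:23–16:27 = 5 h 4 min; less 45 min break → 4 h 19 min
Mon reg 4 h 0 min / OT 0 h 0 min; Tue reg 8 h 0 min / OT 2 h 11 min; Wed reg 4 h 19 min / OT 0 h 0 min.
Totals: regular 16 h 19 min, overtime 2 h 11 min.

Regular 16.32 hours, overtime 2.18 hours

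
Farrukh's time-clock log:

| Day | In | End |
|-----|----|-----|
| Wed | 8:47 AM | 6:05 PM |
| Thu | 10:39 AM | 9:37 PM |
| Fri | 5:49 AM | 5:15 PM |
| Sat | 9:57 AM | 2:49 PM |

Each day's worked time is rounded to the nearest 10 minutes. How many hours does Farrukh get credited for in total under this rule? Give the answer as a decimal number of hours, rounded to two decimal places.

36.67 hours

Wed: 8:47 AM–6:05 PM = 9 h 18 min → rounds to 9 h 20 min
Thu: 10:39 AM–9:37 PM = 10 h 58 min → rounds to 11 h 0 min
Fri: 5:49 AM–5:15 PM = 11 h 26 min → rounds to 11 h 30 min
Sat: 9:57 AM–2:49 PM = 4 h 52 min → rounds to 4 h 50 min
Total credited: 36 h 40 min.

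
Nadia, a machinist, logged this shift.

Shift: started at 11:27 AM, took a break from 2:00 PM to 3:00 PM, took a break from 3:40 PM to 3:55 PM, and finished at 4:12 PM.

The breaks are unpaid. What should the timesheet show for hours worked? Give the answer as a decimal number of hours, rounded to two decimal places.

Shift: 11:27 AM–4:12 PM = 4 h 45 min; less 75 min break → 3 h 30 min

3.50 hours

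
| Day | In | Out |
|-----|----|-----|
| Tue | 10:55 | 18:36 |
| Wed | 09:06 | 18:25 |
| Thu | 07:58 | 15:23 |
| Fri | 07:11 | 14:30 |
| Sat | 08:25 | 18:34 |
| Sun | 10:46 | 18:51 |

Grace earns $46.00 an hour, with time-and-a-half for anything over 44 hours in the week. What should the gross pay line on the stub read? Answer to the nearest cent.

Tue: 10:55–18:36 = 7 h 41 min
Wed: 09:06–18:25 = 9 h 19 min
Thu: 07:58–15:23 = 7 h 25 min
Fri: 07:11–14:30 = 7 h 19 min
Sat: 08:25–18:34 = 10 h 9 min
Sun: 10:46–18:51 = 8 h 5 min
Total worked: 49 h 58 min = 2998 min.
Regular 44 h 0 min = 2640 min at $46.00/h; overtime 5 h 58 min = 358 min at $69.00/h.
Pay = (2640 × $46.00 + 358 × $69.00) ÷ 60 = $2435.70.

$2435.70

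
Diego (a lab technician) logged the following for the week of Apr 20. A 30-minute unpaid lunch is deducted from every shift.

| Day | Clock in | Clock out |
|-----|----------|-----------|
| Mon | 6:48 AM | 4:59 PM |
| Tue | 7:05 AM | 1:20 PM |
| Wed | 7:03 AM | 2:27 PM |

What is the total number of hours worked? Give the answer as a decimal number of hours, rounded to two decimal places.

Mon: 6:48 AM–4:59 PM = 10 h 11 min; less 30 min break → 9 h 41 min
Tue: 7:05 AM–1:20 PM = 6 h 15 min; less 30 min break → 5 h 45 min
Wed: 7:03 AM–2:27 PM = 7 h 24 min; less 30 min break → 6 h 54 min
Total: 9 h 41 min + 5 h 45 min + 6 h 54 min = 22 h 20 min.

22.33 hours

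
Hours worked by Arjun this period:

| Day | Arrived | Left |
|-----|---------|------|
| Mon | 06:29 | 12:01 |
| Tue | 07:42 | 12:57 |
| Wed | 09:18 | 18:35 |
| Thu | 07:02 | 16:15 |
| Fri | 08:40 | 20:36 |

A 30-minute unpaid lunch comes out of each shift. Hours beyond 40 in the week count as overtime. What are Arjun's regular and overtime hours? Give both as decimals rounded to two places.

Mon: 06:29–12:01 = 5 h 32 min; less 30 min break → 5 h 2 min
Tue: 07:42–12:57 = 5 h 15 min; less 30 min break → 4 h 45 min
Wed: 09:18–18:35 = 9 h 17 min; less 30 min break → 8 h 47 min
Thu: 07:02–16:15 = 9 h 13 min; less 30 min break → 8 h 43 min
Fri: 08:40–20:36 = 11 h 56 min; less 30 min break → 11 h 26 min
Total worked: 38 h 43 min = 38.72 h.
Threshold 40 h → overtime 0 h 0 min, regular 38 h 43 min.

Regular 38.72 hours, overtime 0.00 hours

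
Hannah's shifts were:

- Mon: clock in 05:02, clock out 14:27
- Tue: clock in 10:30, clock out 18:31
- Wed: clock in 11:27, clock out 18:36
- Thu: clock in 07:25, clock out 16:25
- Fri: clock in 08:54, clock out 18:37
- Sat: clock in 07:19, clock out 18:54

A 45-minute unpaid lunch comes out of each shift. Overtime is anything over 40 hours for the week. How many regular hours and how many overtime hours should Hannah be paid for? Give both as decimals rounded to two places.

Mon: 05:02–14:27 = 9 h 25 min; less 45 min break → 8 h 40 min
Tue: 10:30–18:31 = 8 h 1 min; less 45 min break → 7 h 16 min
Wed: 11:27–18:36 = 7 h 9 min; less 45 min break → 6 h 24 min
Thu: 07:25–16:25 = 9 h 0 min; less 45 min break → 8 h 15 min
Fri: 08:54–18:37 = 9 h 43 min; less 45 min break → 8 h 58 min
Sat: 07:19–18:54 = 11 h 35 min; less 45 min break → 10 h 50 min
Total worked: 50 h 23 min = 50.38 h.
Threshold 40 h → overtime 10 h 23 min, regular 40 h 0 min.

Regular 40.00 hours, overtime 10.38 hours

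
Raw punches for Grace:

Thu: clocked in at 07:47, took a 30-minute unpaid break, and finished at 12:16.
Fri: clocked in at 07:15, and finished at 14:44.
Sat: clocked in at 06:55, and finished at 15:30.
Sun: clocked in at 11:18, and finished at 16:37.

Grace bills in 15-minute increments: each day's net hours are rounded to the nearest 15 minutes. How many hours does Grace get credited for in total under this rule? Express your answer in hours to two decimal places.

25.25 hours

Thu: 07:47–12:16 = 4 h 29 min − 30 min = 3 h 59 min → rounds to 4 h 0 min
Fri: 07:15–14:44 = 7 h 29 min → rounds to 7 h 30 min
Sat: 06:55–15:30 = 8 h 35 min → rounds to 8 h 30 min
Sun: 11:18–16:37 = 5 h 19 min → rounds to 5 h 15 min
Total credited: 25 h 15 min.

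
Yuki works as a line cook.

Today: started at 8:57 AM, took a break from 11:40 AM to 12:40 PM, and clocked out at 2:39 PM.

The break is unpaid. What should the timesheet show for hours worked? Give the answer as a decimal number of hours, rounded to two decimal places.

Today: 8:57 AM–2:39 PM = 5 h 42 min; less 60 min break → 4 h 42 min

4.70 hours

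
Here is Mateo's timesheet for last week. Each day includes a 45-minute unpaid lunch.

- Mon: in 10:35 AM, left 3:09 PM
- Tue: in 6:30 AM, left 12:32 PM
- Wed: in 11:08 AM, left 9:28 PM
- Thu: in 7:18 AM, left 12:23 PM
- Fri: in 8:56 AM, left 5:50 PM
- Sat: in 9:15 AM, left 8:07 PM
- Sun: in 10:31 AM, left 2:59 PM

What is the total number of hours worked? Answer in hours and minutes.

Mon: 10:35 AM–3:09 PM = 4 h 34 min; less 45 min break → 3 h 49 min
Tue: 6:30 AM–12:32 PM = 6 h 2 min; less 45 min break → 5 h 17 min
Wed: 11:08 AM–9:28 PM = 10 h 20 min; less 45 min break → 9 h 35 min
Thu: 7:18 AM–12:23 PM = 5 h 5 min; less 45 min break → 4 h 20 min
Fri: 8:56 AM–5:50 PM = 8 h 54 min; less 45 min break → 8 h 9 min
Sat: 9:15 AM–8:07 PM = 10 h 52 min; less 45 min break → 10 h 7 min
Sun: 10:31 AM–2:59 PM = 4 h 28 min; less 45 min break → 3 h 43 min
Total: 3 h 49 min + 5 h 17 min + 9 h 35 min + 4 h 20 min + 8 h 9 min + 10 h 7 min + 3 h 43 min = 45 h 0 min.

45 h 0 min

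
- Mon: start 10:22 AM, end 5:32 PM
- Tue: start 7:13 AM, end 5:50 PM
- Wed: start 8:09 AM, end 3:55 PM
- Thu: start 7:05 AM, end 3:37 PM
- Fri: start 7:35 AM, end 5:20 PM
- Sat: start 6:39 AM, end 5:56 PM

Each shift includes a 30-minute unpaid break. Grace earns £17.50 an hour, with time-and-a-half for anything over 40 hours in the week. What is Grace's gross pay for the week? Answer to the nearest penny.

£1018.06

Mon: 10:22 AM–5:32 PM = 7 h 10 min; less 30 min break → 6 h 40 min
Tue: 7:13 AM–5:50 PM = 10 h 37 min; less 30 min break → 10 h 7 min
Wed: 8:09 AM–3:55 PM = 7 h 46 min; less 30 min break → 7 h 16 min
Thu: 7:05 AM–3:37 PM = 8 h 32 min; less 30 min break → 8 h 2 min
Fri: 7:35 AM–5:20 PM = 9 h 45 min; less 30 min break → 9 h 15 min
Sat: 6:39 AM–5:56 PM = 11 h 17 min; less 30 min break → 10 h 47 min
Total worked: 52 h 7 min = 3127 min.
Regular 40 h 0 min = 2400 min at £17.50/h; overtime 12 h 7 min = 727 min at £26.25/h.
Pay = (2400 × £17.50 + 727 × £26.25) ÷ 60 = £1018.06.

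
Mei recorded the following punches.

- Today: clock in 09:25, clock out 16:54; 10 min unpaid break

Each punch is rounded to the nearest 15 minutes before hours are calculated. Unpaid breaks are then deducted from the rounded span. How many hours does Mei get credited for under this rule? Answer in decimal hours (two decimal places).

7.33 hours

Today: in 09:25→09:30, out 16:54→17:00; 7 h 30 min − 10 min = 7 h 20 min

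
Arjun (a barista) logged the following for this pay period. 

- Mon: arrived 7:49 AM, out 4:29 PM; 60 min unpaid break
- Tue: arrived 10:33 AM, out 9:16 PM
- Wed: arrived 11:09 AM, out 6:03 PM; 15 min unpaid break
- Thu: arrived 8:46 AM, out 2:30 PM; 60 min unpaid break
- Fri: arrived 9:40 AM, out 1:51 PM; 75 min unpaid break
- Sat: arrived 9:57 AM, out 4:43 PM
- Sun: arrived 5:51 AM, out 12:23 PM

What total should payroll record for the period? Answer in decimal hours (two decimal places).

Mon: 7:49 AM–4:29 PM = 8 h 40 min; less 60 min break → 7 h 40 min
Tue: 10:33 AM–9:16 PM = 10 h 43 min
Wed: 11:09 AM–6:03 PM = 6 h 54 min; less 15 min break → 6 h 39 min
Thu: 8:46 AM–2:30 PM = 5 h 44 min; less 60 min break → 4 h 44 min
Fri: 9:40 AM–1:51 PM = 4 h 11 min; less 75 min break → 2 h 56 min
Sat: 9:57 AM–4:43 PM = 6 h 46 min
Sun: 5:51 AM–12:23 PM = 6 h 32 min
Total: 7 h 40 min + 10 h 43 min + 6 h 39 min + 4 h 44 min + 2 h 56 min + 6 h 46 min + 6 h 32 min = 46 h 0 min.

46.00 hours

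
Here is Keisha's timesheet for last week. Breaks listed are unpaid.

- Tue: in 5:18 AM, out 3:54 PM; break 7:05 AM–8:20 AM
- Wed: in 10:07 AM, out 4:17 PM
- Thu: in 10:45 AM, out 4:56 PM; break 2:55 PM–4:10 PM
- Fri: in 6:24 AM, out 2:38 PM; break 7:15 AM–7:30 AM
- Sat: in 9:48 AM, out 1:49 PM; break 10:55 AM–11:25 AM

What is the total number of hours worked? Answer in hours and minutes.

31 h 57 min

Tue: 5:18 AM–3:54 PM = 10 h 36 min; less 75 min break → 9 h 21 min
Wed: 10:07 AM–4:17 PM = 6 h 10 min
Thu: 10:45 AM–4:56 PM = 6 h 11 min; less 75 min break → 4 h 56 min
Fri: 6:24 AM–2:38 PM = 8 h 14 min; less 15 min break → 7 h 59 min
Sat: 9:48 AM–1:49 PM = 4 h 1 min; less 30 min break → 3 h 31 min
Total: 9 h 21 min + 6 h 10 min + 4 h 56 min + 7 h 59 min + 3 h 31 min = 31 h 57 min.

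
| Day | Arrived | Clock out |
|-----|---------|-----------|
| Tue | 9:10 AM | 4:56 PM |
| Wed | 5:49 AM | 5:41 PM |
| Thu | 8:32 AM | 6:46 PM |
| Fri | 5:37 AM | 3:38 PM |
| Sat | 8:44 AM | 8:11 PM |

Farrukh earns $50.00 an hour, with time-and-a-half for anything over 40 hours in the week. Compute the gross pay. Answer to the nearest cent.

Tue: 9:10 AM–4:56 PM = 7 h 46 min
Wed: 5:49 AM–5:41 PM = 11 h 52 min
Thu: 8:32 AM–6:46 PM = 10 h 14 min
Fri: 5:37 AM–3:38 PM = 10 h 1 min
Sat: 8:44 AM–8:11 PM = 11 h 27 min
Total worked: 51 h 20 min = 3080 min.
Regular 40 h 0 min = 2400 min at $50.00/h; overtime 11 h 20 min = 680 min at $75.00/h.
Pay = (2400 × $50.00 + 680 × $75.00) ÷ 60 = $2850.00.

$2850.00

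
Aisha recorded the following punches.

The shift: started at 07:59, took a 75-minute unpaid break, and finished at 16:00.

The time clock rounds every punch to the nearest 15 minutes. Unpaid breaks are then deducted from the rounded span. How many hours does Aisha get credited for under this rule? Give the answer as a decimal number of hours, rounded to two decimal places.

The shift: in 07:59→08:00, out 16:00→16:00; 8 h 0 min − 75 min = 6 h 45 min

6.75 hours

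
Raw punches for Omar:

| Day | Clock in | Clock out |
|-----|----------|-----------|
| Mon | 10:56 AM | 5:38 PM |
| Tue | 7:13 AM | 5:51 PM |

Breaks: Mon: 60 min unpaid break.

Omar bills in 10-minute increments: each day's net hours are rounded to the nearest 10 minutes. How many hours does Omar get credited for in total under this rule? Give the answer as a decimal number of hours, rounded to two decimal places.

16.33 hours

Mon: 10:56 AM–5:38 PM = 6 h 42 min − 60 min = 5 h 42 min → rounds to 5 h 40 min
Tue: 7:13 AM–5:51 PM = 10 h 38 min → rounds to 10 h 40 min
Total credited: 16 h 20 min.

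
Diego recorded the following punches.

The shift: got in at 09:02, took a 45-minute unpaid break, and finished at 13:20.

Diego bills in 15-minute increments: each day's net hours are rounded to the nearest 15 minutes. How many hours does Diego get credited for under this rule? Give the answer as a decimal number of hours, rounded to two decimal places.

3.50 hours

The shift: 09:02–13:20 = 4 h 18 min − 45 min = 3 h 33 min → rounds to 3 h 30 min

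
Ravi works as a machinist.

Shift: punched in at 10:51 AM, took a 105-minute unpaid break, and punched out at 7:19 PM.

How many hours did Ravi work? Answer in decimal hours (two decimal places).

6.72 hours

Shift: 10:51 AM–7:19 PM = 8 h 28 min; less 105 min break → 6 h 43 min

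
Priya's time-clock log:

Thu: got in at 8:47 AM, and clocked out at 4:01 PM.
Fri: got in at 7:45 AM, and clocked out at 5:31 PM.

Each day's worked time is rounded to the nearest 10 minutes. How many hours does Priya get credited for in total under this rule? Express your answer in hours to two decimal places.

17.00 hours

Thu: 8:47 AM–4:01 PM = 7 h 14 min → rounds to 7 h 10 min
Fri: 7:45 AM–5:31 PM = 9 h 46 min → rounds to 9 h 50 min
Total credited: 17 h 0 min.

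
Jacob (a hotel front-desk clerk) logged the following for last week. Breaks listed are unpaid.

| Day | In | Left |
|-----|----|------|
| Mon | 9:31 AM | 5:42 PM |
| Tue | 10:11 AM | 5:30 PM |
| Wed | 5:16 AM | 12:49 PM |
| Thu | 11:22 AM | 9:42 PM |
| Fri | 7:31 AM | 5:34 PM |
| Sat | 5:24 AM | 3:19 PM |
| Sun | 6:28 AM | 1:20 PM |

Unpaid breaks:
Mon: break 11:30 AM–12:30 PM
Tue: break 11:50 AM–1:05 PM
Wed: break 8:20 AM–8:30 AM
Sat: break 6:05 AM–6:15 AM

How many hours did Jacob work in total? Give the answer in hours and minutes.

57 h 38 min

Mon: 9:31 AM–5:42 PM = 8 h 11 min; less 60 min break → 7 h 11 min
Tue: 10:11 AM–5:30 PM = 7 h 19 min; less 75 min break → 6 h 4 min
Wed: 5:16 AM–12:49 PM = 7 h 33 min; less 10 min break → 7 h 23 min
Thu: 11:22 AM–9:42 PM = 10 h 20 min
Fri: 7:31 AM–5:34 PM = 10 h 3 min
Sat: 5:24 AM–3:19 PM = 9 h 55 min; less 10 min break → 9 h 45 min
Sun: 6:28 AM–1:20 PM = 6 h 52 min
Total: 7 h 11 min + 6 h 4 min + 7 h 23 min + 10 h 20 min + 10 h 3 min + 9 h 45 min + 6 h 52 min = 57 h 38 min.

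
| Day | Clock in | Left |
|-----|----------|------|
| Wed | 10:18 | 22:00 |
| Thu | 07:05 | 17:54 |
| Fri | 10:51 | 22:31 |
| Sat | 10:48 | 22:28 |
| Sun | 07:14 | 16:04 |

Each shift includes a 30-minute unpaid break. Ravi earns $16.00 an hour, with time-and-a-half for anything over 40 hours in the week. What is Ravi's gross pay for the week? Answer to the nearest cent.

Wed: 10:18–22:00 = 11 h 42 min; less 30 min break → 11 h 12 min
Thu: 07:05–17:54 = 10 h 49 min; less 30 min break → 10 h 19 min
Fri: 10:51–22:31 = 11 h 40 min; less 30 min break → 11 h 10 min
Sat: 10:48–22:28 = 11 h 40 min; less 30 min break → 11 h 10 min
Sun: 07:14–16:04 = 8 h 50 min; less 30 min break → 8 h 20 min
Total worked: 52 h 11 min = 3131 min.
Regular 40 h 0 min = 2400 min at $16.00/h; overtime 12 h 11 min = 731 min at $24.00/h.
Pay = (2400 × $16.00 + 731 × $24.00) ÷ 60 = $932.40.

$932.40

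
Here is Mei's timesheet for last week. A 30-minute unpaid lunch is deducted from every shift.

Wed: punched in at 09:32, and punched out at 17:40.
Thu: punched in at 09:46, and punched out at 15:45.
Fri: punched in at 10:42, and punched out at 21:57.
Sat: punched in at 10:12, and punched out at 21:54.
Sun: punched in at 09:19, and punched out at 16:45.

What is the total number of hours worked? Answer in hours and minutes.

Wed: 09:32–17:40 = 8 h 8 min; less 30 min break → 7 h 38 min
Thu: 09:46–15:45 = 5 h 59 min; less 30 min break → 5 h 29 min
Fri: 10:42–21:57 = 11 h 15 min; less 30 min break → 10 h 45 min
Sat: 10:12–21:54 = 11 h 42 min; less 30 min break → 11 h 12 min
Sun: 09:19–16:45 = 7 h 26 min; less 30 min break → 6 h 56 min
Total: 7 h 38 min + 5 h 29 min + 10 h 45 min + 11 h 12 min + 6 h 56 min = 42 h 0 min.

42 h 0 min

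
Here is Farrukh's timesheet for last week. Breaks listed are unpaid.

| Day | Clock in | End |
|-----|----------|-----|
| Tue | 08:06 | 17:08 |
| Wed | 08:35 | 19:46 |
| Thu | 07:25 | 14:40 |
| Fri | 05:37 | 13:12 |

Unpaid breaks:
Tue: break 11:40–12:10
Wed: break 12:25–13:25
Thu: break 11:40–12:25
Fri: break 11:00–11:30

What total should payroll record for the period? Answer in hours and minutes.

Tue: 08:06–17:08 = 9 h 2 min; less 30 min break → 8 h 32 min
Wed: 08:35–19:46 = 11 h 11 min; less 60 min break → 10 h 11 min
Thu: 07:25–14:40 = 7 h 15 min; less 45 min break → 6 h 30 min
Fri: 05:37–13:12 = 7 h 35 min; less 30 min break → 7 h 5 min
Total: 8 h 32 min + 10 h 11 min + 6 h 30 min + 7 h 5 min = 32 h 18 min.

32 h 18 min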